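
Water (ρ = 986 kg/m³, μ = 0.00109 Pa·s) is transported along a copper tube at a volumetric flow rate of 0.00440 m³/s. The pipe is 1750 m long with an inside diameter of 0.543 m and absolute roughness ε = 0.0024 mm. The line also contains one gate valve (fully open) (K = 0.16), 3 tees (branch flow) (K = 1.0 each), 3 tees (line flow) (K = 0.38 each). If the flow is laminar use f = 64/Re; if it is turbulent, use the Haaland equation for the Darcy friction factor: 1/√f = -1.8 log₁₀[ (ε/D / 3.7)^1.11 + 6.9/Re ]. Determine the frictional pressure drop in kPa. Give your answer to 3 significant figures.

Cross-sectional area A = πD²/4 = π(0.543)²/4 = 0.2316 m²; mean velocity V = Q/A = 0.0044/0.2316 = 0.019 m/s.
Reynolds number Re = ρVD/μ = 986 · 0.019 · 0.543 / 0.00109 = 9333.
Re > 4000 → turbulent. Relative roughness ε/D = 2.4e-06/0.543 = 4.42e-06. Haaland: 1/√f = -1.8 log₁₀[(4.42e-06/3.7)^1.11 + 6.9/9333] = -1.8 log₁₀[2.67e-07 + 0.000739] = 5.636, so f = 0.03148.
Total minor-loss coefficient ΣK = 1·0.16 + 3·1 + 3·0.38 = 4.3.
ΔP = [f·L/D + ΣK]·(ρV²/2) = [0.03148·1750/0.543 + 4.3]·(986·0.019²/2) = [101.5 + 4.3]·0.178 = 18.82 Pa.
ΔP = 18.82 Pa = 0.0188 kPa.

ΔP ≈ 0.0188 kPa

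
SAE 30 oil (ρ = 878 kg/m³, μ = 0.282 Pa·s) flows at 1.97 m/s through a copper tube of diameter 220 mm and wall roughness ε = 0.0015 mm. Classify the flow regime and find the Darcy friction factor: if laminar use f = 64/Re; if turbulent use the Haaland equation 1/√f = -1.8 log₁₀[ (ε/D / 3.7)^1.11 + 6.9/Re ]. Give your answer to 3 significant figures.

Re = ρVD/μ = 878·1.97·0.22/0.282 = 1349.
Re < 2300 → laminar, so f = 64/Re = 0.04743 (roughness is irrelevant in laminar flow).

f ≈ 0.0474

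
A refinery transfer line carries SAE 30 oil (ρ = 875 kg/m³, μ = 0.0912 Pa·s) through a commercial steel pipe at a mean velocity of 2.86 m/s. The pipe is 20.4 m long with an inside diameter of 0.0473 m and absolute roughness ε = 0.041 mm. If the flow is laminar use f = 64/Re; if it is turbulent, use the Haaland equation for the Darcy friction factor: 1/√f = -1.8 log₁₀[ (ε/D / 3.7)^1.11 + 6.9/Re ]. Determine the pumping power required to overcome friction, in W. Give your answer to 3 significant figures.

P ≈ 382 W

Reynolds number Re = ρVD/μ = 875 · 2.86 · 0.0473 / 0.0912 = 1298.
Re < 2300 → laminar flow, so f = 64/Re = 64/1298 = 0.04931 (the turbulent correlation is not needed).
Darcy-Weisbach: ΔP = f(L/D)(ρV²/2) = 0.04931·(20.4/0.0473)·(875·2.86²/2) = 0.04931·431.3·3579 = 7.611e+04 Pa.
Q = V·A = 2.86·0.001757 = 0.005025 m³/s.
Pumping power P = QΔP = 0.005025·7.611e+04 = 382.5 W = 382 W.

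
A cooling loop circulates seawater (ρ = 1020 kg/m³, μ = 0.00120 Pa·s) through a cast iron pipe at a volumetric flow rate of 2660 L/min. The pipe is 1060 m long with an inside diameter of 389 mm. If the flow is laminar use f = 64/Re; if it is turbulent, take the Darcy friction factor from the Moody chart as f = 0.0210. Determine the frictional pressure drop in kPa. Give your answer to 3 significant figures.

ΔP ≈ 4.06 kPa

Q = 2660 L/min = 2660/60000 = 0.04433 m³/s.
Cross-sectional area A = πD²/4 = π(0.389)²/4 = 0.1188 m²; mean velocity V = Q/A = 0.04433/0.1188 = 0.373 m/s.
Reynolds number Re = ρVD/μ = 1020 · 0.373 · 0.389 / 0.0012 = 1.233e+05.
Re > 4000 → turbulent; use the Moody-chart value f = 0.0210.
Darcy-Weisbach: ΔP = f(L/D)(ρV²/2) = 0.021·(1060/0.389)·(1020·0.373²/2) = 0.021·2725·70.97 = 4061 Pa.
ΔP = 4061 Pa = 4.06 kPa.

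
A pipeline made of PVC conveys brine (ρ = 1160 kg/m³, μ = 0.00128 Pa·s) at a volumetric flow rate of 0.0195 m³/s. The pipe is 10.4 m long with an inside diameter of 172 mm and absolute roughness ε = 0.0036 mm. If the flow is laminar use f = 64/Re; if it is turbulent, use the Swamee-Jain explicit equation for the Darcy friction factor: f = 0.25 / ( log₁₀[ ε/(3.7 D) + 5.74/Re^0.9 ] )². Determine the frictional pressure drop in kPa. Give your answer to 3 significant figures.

ΔP ≈ 0.421 kPa

Cross-sectional area A = πD²/4 = π(0.172)²/4 = 0.02324 m²; mean velocity V = Q/A = 0.0195/0.02324 = 0.8392 m/s.
Reynolds number Re = ρVD/μ = 1160 · 0.8392 · 0.172 / 0.00128 = 1.308e+05.
Re > 4000 → turbulent. Relative roughness ε/D = 3.6e-06/0.172 = 2.09e-05. Swamee-Jain: f = 0.25/(log₁₀[2.09e-05/3.7 + 5.74/1.308e+05^0.9])² = 0.25/(log₁₀[5.66e-06 + 0.000143])² = 0.25/(-3.829)² = 0.01705.
Darcy-Weisbach: ΔP = f(L/D)(ρV²/2) = 0.01705·(10.4/0.172)·(1160·0.8392²/2) = 0.01705·60.47·408.5 = 421.1 Pa.
ΔP = 421.1 Pa = 0.421 kPa.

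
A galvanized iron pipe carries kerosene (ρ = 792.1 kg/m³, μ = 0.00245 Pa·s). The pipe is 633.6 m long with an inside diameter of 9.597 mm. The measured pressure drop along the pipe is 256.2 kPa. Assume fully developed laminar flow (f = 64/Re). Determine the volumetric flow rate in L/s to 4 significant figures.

Q ≈ 0.03436 L/s

For laminar flow, f = 64/Re with Re = ρVD/μ, so Darcy-Weisbach reduces to ΔP = 32μLV/D². Solving for V: V = ΔP·D²/(32μL) = 2.562e+05·(0.009597)²/(32·0.00245·633.6) = 0.475 m/s.
Check: Re = ρVD/μ = 792.1·0.475·0.009597/0.00245 = 1474 < 2300, so the laminar assumption holds.
Q = V·A = 0.475·(π/4·0.009597²) = 3.436e-05 m³/s = 0.03436 L/s.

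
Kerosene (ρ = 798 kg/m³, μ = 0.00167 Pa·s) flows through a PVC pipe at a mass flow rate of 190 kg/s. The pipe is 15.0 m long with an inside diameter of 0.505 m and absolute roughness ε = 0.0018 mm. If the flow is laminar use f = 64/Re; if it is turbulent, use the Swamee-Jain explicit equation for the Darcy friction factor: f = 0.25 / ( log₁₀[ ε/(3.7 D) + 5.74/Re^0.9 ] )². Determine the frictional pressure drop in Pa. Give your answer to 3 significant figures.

ΔP ≈ 243 Pa

A = πD²/4 = π(0.505)²/4 = 0.2003 m²; mean velocity V = ṁ/(ρA) = 190/(798 · 0.2003) = 1.189 m/s.
Reynolds number Re = ρVD/μ = 798 · 1.189 · 0.505 / 0.00167 = 2.869e+05.
Re > 4000 → turbulent. Relative roughness ε/D = 1.8e-06/0.505 = 3.56e-06. Swamee-Jain: f = 0.25/(log₁₀[3.56e-06/3.7 + 5.74/2.869e+05^0.9])² = 0.25/(log₁₀[9.63e-07 + 7.03e-05])² = 0.25/(-4.147)² = 0.01454.
Darcy-Weisbach: ΔP = f(L/D)(ρV²/2) = 0.01454·(15/0.505)·(798·1.189²/2) = 0.01454·29.7·563.8 = 243.4 Pa.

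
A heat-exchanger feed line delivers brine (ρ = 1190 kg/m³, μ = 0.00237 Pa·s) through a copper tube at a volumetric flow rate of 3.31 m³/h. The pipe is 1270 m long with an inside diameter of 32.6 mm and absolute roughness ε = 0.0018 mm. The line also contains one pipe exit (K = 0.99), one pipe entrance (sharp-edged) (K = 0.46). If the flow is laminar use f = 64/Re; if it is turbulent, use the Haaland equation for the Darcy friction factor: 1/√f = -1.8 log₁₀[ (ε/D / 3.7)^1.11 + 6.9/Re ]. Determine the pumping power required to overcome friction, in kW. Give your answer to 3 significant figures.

P ≈ 0.686 kW

Q = 3.31 m³/h = 3.31/3600 = 0.0009194 m³/s.
Cross-sectional area A = πD²/4 = π(0.0326)²/4 = 0.0008347 m²; mean velocity V = Q/A = 0.0009194/0.0008347 = 1.102 m/s.
Reynolds number Re = ρVD/μ = 1190 · 1.102 · 0.0326 / 0.00237 = 1.803e+04.
Re > 4000 → turbulent. Relative roughness ε/D = 1.8e-06/0.0326 = 5.52e-05. Haaland: 1/√f = -1.8 log₁₀[(5.52e-05/3.7)^1.11 + 6.9/1.803e+04] = -1.8 log₁₀[4.4e-06 + 0.000383] = 6.142, so f = 0.02651.
Total minor-loss coefficient ΣK = 1·0.99 + 1·0.46 = 1.45.
ΔP = [f·L/D + ΣK]·(ρV²/2) = [0.02651·1270/0.0326 + 1.45]·(1190·1.102²/2) = [1033 + 1.45]·722 = 7.466e+05 Pa.
Pumping power P = QΔP = 0.0009194·7.466e+05 = 686.5 W = 0.686 kW.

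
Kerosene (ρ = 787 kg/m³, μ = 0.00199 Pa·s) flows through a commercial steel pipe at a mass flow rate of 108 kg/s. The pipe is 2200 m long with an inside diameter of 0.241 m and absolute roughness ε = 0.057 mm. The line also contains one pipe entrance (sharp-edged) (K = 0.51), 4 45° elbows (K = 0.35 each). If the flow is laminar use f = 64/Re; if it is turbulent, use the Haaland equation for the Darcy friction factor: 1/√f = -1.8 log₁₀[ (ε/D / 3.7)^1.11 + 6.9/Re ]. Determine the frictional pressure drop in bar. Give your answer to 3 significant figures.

A = πD²/4 = π(0.241)²/4 = 0.04562 m²; mean velocity V = ṁ/(ρA) = 108/(787 · 0.04562) = 3.008 m/s.
Reynolds number Re = ρVD/μ = 787 · 3.008 · 0.241 / 0.00199 = 2.867e+05.
Re > 4000 → turbulent. Relative roughness ε/D = 5.7e-05/0.241 = 0.000237. Haaland: 1/√f = -1.8 log₁₀[(0.000237/3.7)^1.11 + 6.9/2.867e+05] = -1.8 log₁₀[2.21e-05 + 2.41e-05] = 7.804, so f = 0.01642.
Total minor-loss coefficient ΣK = 1·0.51 + 4·0.35 = 1.91.
ΔP = [f·L/D + ΣK]·(ρV²/2) = [0.01642·2200/0.241 + 1.91]·(787·3.008²/2) = [149.9 + 1.91]·3561 = 5.405e+05 Pa.
ΔP = 5.405e+05 Pa = 5.41 bar.

ΔP ≈ 5.41 bar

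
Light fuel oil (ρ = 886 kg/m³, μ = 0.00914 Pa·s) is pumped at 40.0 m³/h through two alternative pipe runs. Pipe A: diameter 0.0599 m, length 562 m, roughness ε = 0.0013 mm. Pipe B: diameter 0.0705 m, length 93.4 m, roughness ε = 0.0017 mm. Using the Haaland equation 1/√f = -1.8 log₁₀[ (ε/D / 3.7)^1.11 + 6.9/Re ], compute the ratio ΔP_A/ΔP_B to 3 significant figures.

ΔP_A/ΔP_B ≈ 13.0

Pipe A: V = Q/A = 0.01111/0.002818 = 3.943 m/s; Re = 2.289e+04; ε/D = 2.17e-05; Haaland → f = 0.02493; ΔP_A = f(L/D)(ρV²/2) = 1.611e+06 Pa.
Pipe B: V = Q/A = 0.01111/0.003904 = 2.846 m/s; Re = 1.945e+04; ε/D = 2.41e-05; Haaland → f = 0.02596; ΔP_B = f(L/D)(ρV²/2) = 1.234e+05 Pa.
ΔP_A/ΔP_B = 1.611e+06/1.234e+05 = 13.0.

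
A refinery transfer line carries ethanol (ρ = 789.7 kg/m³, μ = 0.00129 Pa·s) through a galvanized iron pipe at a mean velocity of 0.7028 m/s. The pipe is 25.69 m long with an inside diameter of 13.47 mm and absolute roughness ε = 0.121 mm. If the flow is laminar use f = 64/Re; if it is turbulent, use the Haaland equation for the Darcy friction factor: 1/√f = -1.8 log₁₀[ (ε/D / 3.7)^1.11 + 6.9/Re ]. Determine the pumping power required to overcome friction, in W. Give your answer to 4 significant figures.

Reynolds number Re = ρVD/μ = 789.7 · 0.7028 · 0.01347 / 0.00129 = 5795.
Re > 4000 → turbulent. Relative roughness ε/D = 0.000121/0.01347 = 0.00898. Haaland: 1/√f = -1.8 log₁₀[(0.00898/3.7)^1.11 + 6.9/5795] = -1.8 log₁₀[0.00125 + 0.00119] = 4.702, so f = 0.04523.
Darcy-Weisbach: ΔP = f(L/D)(ρV²/2) = 0.04523·(25.69/0.01347)·(789.7·0.7028²/2) = 0.04523·1907·195 = 1.682e+04 Pa.
Q = V·A = 0.7028·0.0001425 = 0.0001002 m³/s.
Pumping power P = QΔP = 0.0001002·1.682e+04 = 1.6850 W = 1.685 W.

P ≈ 1.685 W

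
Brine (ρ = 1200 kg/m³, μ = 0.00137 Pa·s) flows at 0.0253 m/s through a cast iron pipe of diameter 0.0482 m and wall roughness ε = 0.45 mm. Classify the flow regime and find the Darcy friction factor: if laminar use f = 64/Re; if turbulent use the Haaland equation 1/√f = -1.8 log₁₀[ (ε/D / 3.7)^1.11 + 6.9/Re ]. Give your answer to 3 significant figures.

f ≈ 0.0599

Re = ρVD/μ = 1200·0.0253·0.0482/0.00137 = 1068.
Re < 2300 → laminar, so f = 64/Re = 0.05992 (roughness is irrelevant in laminar flow).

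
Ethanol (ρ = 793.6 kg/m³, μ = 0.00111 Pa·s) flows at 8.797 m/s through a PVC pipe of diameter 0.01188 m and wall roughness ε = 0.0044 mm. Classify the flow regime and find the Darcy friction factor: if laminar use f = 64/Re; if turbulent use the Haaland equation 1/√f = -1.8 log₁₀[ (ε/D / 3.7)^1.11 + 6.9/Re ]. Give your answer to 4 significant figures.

Re = ρVD/μ = 793.6·8.797·0.01188/0.00111 = 7.472e+04.
Re > 4000 → turbulent. ε/D = 4.4e-06/0.01188 = 0.00037; Haaland: 1/√f = -1.8 log₁₀[3.63e-05 + 9.23e-05] = 7.003, so f = 0.02039.

f ≈ 0.02039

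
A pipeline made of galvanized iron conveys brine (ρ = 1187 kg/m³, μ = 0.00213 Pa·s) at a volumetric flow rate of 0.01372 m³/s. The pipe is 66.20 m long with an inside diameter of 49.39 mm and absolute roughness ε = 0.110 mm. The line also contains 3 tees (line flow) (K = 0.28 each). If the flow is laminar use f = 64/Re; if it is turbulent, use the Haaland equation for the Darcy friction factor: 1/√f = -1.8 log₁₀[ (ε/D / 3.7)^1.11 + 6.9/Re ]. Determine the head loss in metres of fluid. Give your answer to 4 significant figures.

Cross-sectional area A = πD²/4 = π(0.04939)²/4 = 0.001916 m²; mean velocity V = Q/A = 0.01372/0.001916 = 7.161 m/s.
Reynolds number Re = ρVD/μ = 1187 · 7.161 · 0.04939 / 0.00213 = 1.971e+05.
Re > 4000 → turbulent. Relative roughness ε/D = 0.00011/0.04939 = 0.00223. Haaland: 1/√f = -1.8 log₁₀[(0.00223/3.7)^1.11 + 6.9/1.971e+05] = -1.8 log₁₀[0.000266 + 3.5e-05] = 6.338, so f = 0.02489.
Total minor-loss coefficient ΣK = 3·0.28 = 0.84.
ΔP = [f·L/D + ΣK]·(ρV²/2) = [0.02489·66.2/0.04939 + 0.84]·(1187·7.161²/2) = [33.37 + 0.84]·3.044e+04 = 1.041e+06 Pa.
Head loss h_f = ΔP/(ρg) = 1.041e+06/(1187·9.81) = 89.41 m.

h_f ≈ 89.41 m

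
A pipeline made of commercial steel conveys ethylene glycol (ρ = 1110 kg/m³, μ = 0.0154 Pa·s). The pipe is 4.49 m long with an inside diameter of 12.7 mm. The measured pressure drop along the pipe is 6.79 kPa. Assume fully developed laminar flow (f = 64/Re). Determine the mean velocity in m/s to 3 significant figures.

V ≈ 0.495 m/s

For laminar flow, f = 64/Re with Re = ρVD/μ, so Darcy-Weisbach reduces to ΔP = 32μLV/D². Solving for V: V = ΔP·D²/(32μL) = 6790·(0.0127)²/(32·0.0154·4.49) = 0.4949 m/s.
Check: Re = ρVD/μ = 1110·0.4949·0.0127/0.0154 = 453.1 < 2300, so the laminar assumption holds.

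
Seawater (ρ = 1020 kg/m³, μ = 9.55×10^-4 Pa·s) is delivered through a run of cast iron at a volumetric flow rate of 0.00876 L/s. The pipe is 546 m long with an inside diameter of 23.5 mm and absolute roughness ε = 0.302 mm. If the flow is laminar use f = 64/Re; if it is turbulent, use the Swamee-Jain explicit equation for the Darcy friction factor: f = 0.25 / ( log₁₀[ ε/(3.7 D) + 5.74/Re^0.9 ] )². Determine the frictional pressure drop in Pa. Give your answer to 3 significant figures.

ΔP ≈ 610 Pa

Q = 0.00876 L/s = 0.00876/1000 = 8.76e-06 m³/s.
Cross-sectional area A = πD²/4 = π(0.0235)²/4 = 0.0004337 m²; mean velocity V = Q/A = 8.76e-06/0.0004337 = 0.0202 m/s.
Reynolds number Re = ρVD/μ = 1020 · 0.0202 · 0.0235 / 0.000955 = 506.9.
Re < 2300 → laminar flow, so f = 64/Re = 64/506.9 = 0.1263 (the turbulent correlation is not needed).
Darcy-Weisbach: ΔP = f(L/D)(ρV²/2) = 0.1263·(546/0.0235)·(1020·0.0202²/2) = 0.1263·2.323e+04·0.208 = 610.2 Pa.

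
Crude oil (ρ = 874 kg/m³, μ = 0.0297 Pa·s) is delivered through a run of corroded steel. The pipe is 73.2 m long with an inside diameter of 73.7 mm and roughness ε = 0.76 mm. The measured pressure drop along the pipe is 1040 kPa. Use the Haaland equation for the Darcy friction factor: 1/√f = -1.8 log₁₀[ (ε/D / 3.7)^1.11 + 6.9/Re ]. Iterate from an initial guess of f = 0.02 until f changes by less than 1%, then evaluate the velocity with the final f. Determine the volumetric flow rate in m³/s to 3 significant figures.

Rearranging Darcy-Weisbach: V = √(2·ΔP·D/(f·L·ρ)). With ε/D = 0.00076/0.0737 = 0.0103, iterate starting from f = 0.02:
  f = 0.02 → V = √(2·1.04e+06·0.0737/(0.02·73.2·874)) = 10.95 m/s; Re = ρVD/μ = 2.374e+04; f → 0.04061
  f = 0.04061 → V = 7.682 m/s; Re = 1.666e+04; f → 0.04149
  f = 0.04149 → V = 7.599 m/s; Re = 1.648e+04; f → 0.04152
Converged (Δf/f < 1%). With the final f = 0.04152: V = √(2·1.04e+06·0.0737/(0.04152·73.2·874)) = 7.596 m/s.
Q = V·A = 7.596·(π/4·0.0737²) = 0.03241 m³/s = 0.0324 m³/s.

Q ≈ 0.0324 m³/s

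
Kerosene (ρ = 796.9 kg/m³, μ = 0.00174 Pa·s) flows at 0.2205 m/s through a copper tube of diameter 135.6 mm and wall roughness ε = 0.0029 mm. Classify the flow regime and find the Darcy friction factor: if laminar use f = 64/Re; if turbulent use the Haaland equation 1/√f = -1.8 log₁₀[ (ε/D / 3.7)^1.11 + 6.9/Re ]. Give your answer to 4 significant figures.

f ≈ 0.02840

Re = ρVD/μ = 796.9·0.2205·0.1356/0.00174 = 1.369e+04.
Re > 4000 → turbulent. ε/D = 2.9e-06/0.1356 = 2.14e-05; Haaland: 1/√f = -1.8 log₁₀[1.53e-06 + 0.000504] = 5.933, so f = 0.0284.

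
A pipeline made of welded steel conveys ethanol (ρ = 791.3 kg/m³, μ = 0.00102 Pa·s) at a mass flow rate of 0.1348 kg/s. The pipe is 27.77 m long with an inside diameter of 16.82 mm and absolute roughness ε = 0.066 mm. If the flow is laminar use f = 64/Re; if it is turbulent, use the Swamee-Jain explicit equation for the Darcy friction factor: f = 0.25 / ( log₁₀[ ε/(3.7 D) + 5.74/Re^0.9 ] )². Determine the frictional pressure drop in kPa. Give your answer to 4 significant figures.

A = πD²/4 = π(0.01682)²/4 = 0.0002222 m²; mean velocity V = ṁ/(ρA) = 0.1348/(791.3 · 0.0002222) = 0.7667 m/s.
Reynolds number Re = ρVD/μ = 791.3 · 0.7667 · 0.01682 / 0.00102 = 1e+04.
Re > 4000 → turbulent. Relative roughness ε/D = 6.6e-05/0.01682 = 0.00392. Swamee-Jain: f = 0.25/(log₁₀[0.00392/3.7 + 5.74/1e+04^0.9])² = 0.25/(log₁₀[0.00106 + 0.00144])² = 0.25/(-2.602)² = 0.03693.
Darcy-Weisbach: ΔP = f(L/D)(ρV²/2) = 0.03693·(27.77/0.01682)·(791.3·0.7667²/2) = 0.03693·1651·232.6 = 1.418e+04 Pa.
ΔP = 1.418e+04 Pa = 14.18 kPa.

ΔP ≈ 14.18 kPa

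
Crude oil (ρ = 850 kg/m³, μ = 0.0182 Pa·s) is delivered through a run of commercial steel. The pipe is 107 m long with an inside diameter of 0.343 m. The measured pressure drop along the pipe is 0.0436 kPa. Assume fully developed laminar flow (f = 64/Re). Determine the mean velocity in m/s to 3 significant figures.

For laminar flow, f = 64/Re with Re = ρVD/μ, so Darcy-Weisbach reduces to ΔP = 32μLV/D². Solving for V: V = ΔP·D²/(32μL) = 43.6·(0.343)²/(32·0.0182·107) = 0.08231 m/s.
Check: Re = ρVD/μ = 850·0.08231·0.343/0.0182 = 1319 < 2300, so the laminar assumption holds.

V ≈ 0.0823 m/s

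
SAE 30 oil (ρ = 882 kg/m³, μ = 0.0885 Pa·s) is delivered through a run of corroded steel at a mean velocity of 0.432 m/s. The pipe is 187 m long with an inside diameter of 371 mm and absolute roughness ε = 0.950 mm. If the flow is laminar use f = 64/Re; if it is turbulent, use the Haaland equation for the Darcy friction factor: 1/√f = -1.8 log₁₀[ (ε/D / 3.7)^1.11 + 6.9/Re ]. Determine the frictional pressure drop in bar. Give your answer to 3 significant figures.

Reynolds number Re = ρVD/μ = 882 · 0.432 · 0.371 / 0.0885 = 1597.
Re < 2300 → laminar flow, so f = 64/Re = 64/1597 = 0.04007 (the turbulent correlation is not needed).
Darcy-Weisbach: ΔP = f(L/D)(ρV²/2) = 0.04007·(187/0.371)·(882·0.432²/2) = 0.04007·504·82.3 = 1662 Pa.
ΔP = 1662 Pa = 0.0166 bar.

ΔP ≈ 0.0166 bar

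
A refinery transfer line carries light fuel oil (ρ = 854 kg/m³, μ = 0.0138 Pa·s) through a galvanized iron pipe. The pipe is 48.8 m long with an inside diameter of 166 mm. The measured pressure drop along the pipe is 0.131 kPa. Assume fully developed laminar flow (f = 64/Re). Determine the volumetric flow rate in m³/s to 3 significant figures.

Q ≈ 0.00363 m³/s

For laminar flow, f = 64/Re with Re = ρVD/μ, so Darcy-Weisbach reduces to ΔP = 32μLV/D². Solving for V: V = ΔP·D²/(32μL) = 131·(0.166)²/(32·0.0138·48.8) = 0.1675 m/s.
Check: Re = ρVD/μ = 854·0.1675·0.166/0.0138 = 1721 < 2300, so the laminar assumption holds.
Q = V·A = 0.1675·(π/4·0.166²) = 0.003625 m³/s = 0.00363 m³/s.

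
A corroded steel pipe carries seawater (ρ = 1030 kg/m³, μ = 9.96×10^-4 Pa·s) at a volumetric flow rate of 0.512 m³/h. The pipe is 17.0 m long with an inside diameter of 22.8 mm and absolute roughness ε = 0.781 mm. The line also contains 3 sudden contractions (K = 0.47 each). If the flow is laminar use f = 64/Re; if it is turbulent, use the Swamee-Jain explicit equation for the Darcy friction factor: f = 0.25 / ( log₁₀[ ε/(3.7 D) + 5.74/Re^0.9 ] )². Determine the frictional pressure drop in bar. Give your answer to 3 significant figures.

ΔP ≈ 0.0312 bar

Q = 0.512 m³/h = 0.512/3600 = 0.0001422 m³/s.
Cross-sectional area A = πD²/4 = π(0.0228)²/4 = 0.0004083 m²; mean velocity V = Q/A = 0.0001422/0.0004083 = 0.3483 m/s.
Reynolds number Re = ρVD/μ = 1030 · 0.3483 · 0.0228 / 0.000996 = 8213.
Re > 4000 → turbulent. Relative roughness ε/D = 0.000781/0.0228 = 0.0343. Swamee-Jain: f = 0.25/(log₁₀[0.0343/3.7 + 5.74/8213^0.9])² = 0.25/(log₁₀[0.00926 + 0.00172])² = 0.25/(-1.959)² = 0.06511.
Total minor-loss coefficient ΣK = 3·0.47 = 1.41.
ΔP = [f·L/D + ΣK]·(ρV²/2) = [0.06511·17/0.0228 + 1.41]·(1030·0.3483²/2) = [48.55 + 1.41]·62.49 = 3122 Pa.
ΔP = 3122 Pa = 0.0312 bar.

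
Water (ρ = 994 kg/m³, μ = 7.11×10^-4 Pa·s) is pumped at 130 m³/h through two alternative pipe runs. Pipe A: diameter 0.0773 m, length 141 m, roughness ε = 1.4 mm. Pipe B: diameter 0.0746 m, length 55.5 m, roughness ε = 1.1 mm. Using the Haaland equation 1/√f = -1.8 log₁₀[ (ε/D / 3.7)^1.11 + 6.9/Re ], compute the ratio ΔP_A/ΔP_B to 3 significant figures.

Pipe A: V = Q/A = 0.03611/0.004693 = 7.695 m/s; Re = 8.315e+05; ε/D = 0.0181; Haaland → f = 0.04698; ΔP_A = f(L/D)(ρV²/2) = 2.522e+06 Pa.
Pipe B: V = Q/A = 0.03611/0.004371 = 8.262 m/s; Re = 8.616e+05; ε/D = 0.0147; Haaland → f = 0.04356; ΔP_B = f(L/D)(ρV²/2) = 1.099e+06 Pa.
ΔP_A/ΔP_B = 2.522e+06/1.099e+06 = 2.29.

ΔP_A/ΔP_B ≈ 2.29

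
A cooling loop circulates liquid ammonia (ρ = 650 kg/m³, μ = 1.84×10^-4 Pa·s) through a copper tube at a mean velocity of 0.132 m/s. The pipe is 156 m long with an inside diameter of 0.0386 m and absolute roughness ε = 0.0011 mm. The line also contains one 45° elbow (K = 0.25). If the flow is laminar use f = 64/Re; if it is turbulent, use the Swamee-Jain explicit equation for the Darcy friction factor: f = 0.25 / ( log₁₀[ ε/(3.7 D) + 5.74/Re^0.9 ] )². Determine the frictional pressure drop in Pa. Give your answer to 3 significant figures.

ΔP ≈ 610 Pa

Reynolds number Re = ρVD/μ = 650 · 0.132 · 0.0386 / 0.000184 = 1.8e+04.
Re > 4000 → turbulent. Relative roughness ε/D = 1.1e-06/0.0386 = 2.85e-05. Swamee-Jain: f = 0.25/(log₁₀[2.85e-05/3.7 + 5.74/1.8e+04^0.9])² = 0.25/(log₁₀[7.7e-06 + 0.00085])² = 0.25/(-3.067)² = 0.02658.
Total minor-loss coefficient ΣK = 1·0.25 = 0.25.
ΔP = [f·L/D + ΣK]·(ρV²/2) = [0.02658·156/0.0386 + 0.25]·(650·0.132²/2) = [107.4 + 0.25]·5.663 = 609.7 Pa.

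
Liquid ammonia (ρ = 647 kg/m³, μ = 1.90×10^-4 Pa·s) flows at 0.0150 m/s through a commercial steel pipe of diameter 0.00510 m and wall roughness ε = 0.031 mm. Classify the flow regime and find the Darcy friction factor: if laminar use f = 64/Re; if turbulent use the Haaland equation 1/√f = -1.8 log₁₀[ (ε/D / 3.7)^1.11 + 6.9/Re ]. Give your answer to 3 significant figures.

Re = ρVD/μ = 647·0.015·0.0051/0.00019 = 260.5.
Re < 2300 → laminar, so f = 64/Re = 0.2457 (roughness is irrelevant in laminar flow).

f ≈ 0.246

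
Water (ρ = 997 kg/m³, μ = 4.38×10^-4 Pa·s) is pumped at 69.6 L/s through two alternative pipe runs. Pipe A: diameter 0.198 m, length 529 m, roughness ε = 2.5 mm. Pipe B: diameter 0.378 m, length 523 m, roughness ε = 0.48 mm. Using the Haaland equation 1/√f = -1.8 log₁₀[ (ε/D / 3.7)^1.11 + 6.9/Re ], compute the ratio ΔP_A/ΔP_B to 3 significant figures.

Pipe A: V = Q/A = 0.0696/0.03079 = 2.26 m/s; Re = 1.019e+06; ε/D = 0.0126; Haaland → f = 0.04121; ΔP_A = f(L/D)(ρV²/2) = 2.804e+05 Pa.
Pipe B: V = Q/A = 0.0696/0.1122 = 0.6202 m/s; Re = 5.336e+05; ε/D = 0.00127; Haaland → f = 0.02129; ΔP_B = f(L/D)(ρV²/2) = 5647 Pa.
ΔP_A/ΔP_B = 2.804e+05/5647 = 49.7.

ΔP_A/ΔP_B ≈ 49.7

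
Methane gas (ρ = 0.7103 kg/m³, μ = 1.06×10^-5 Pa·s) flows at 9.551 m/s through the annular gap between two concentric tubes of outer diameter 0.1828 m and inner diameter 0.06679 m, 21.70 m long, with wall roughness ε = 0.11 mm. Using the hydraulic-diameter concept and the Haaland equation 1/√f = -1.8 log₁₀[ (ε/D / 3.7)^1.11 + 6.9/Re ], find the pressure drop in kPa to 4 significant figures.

ΔP ≈ 0.1361 kPa

Hydraulic diameter D_h = 4A/P = D_o - D_i = 0.1828 - 0.06679 = 0.116 m.
Re = ρVD_h/μ = 0.7103·9.551·0.116/1.06e-05 = 7.425e+04.
ε/D_h = 0.00011/0.116 = 0.000948; Haaland gives 1/√f = -1.8 log₁₀[0.000103+9.29e-05] = 6.673, so f = 0.02245.
ΔP = f(L/D_h)(ρV²/2) = 0.02245·21.7/0.116·32.4 = 136.1 Pa.
ΔP = 0.1361 kPa.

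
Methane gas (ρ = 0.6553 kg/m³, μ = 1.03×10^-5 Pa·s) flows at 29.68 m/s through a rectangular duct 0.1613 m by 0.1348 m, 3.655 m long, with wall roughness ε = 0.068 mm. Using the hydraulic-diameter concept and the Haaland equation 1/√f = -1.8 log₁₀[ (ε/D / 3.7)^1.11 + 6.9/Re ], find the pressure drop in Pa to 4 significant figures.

ΔP ≈ 129.0 Pa

Hydraulic diameter D_h = 4A/P = 4·(0.1613·0.1348)/(2·(0.1613+0.1348)) = 0.08697/0.5922 = 0.1469 m.
Re = ρVD_h/μ = 0.6553·29.68·0.1469/1.03e-05 = 2.773e+05.
ε/D_h = 6.8e-05/0.1469 = 0.000463; Haaland gives 1/√f = -1.8 log₁₀[4.66e-05+2.49e-05] = 7.463, so f = 0.01796.
ΔP = f(L/D_h)(ρV²/2) = 0.01796·3.655/0.1469·288.6 = 129 Pa.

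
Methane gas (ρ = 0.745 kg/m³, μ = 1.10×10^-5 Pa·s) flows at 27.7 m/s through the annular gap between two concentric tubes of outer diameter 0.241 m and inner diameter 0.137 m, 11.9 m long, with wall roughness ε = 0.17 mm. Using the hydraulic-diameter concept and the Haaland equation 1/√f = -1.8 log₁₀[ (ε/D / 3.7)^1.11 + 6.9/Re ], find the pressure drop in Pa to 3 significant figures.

Hydraulic diameter D_h = 4A/P = D_o - D_i = 0.241 - 0.137 = 0.104 m.
Re = ρVD_h/μ = 0.745·27.7·0.104/1.1e-05 = 1.951e+05.
ε/D_h = 0.00017/0.104 = 0.00163; Haaland gives 1/√f = -1.8 log₁₀[0.000189+3.54e-05] = 6.569, so f = 0.02318.
ΔP = f(L/D_h)(ρV²/2) = 0.02318·11.9/0.104·285.8 = 758 Pa.

ΔP ≈ 758 Pa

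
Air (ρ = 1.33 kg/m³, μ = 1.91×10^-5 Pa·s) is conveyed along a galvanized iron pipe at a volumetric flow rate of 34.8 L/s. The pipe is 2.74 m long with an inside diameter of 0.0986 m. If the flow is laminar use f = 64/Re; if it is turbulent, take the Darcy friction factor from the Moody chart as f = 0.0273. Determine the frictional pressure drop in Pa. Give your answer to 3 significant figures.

Q = 34.8 L/s = 34.8/1000 = 0.0348 m³/s.
Cross-sectional area A = πD²/4 = π(0.0986)²/4 = 0.007636 m²; mean velocity V = Q/A = 0.0348/0.007636 = 4.558 m/s.
Reynolds number Re = ρVD/μ = 1.33 · 4.558 · 0.0986 / 1.91e-05 = 3.129e+04.
Re > 4000 → turbulent; use the Moody-chart value f = 0.0273.
Darcy-Weisbach: ΔP = f(L/D)(ρV²/2) = 0.0273·(2.74/0.0986)·(1.33·4.558²/2) = 0.0273·27.79·13.81 = 10.48 Pa.

ΔP ≈ 10.5 Pa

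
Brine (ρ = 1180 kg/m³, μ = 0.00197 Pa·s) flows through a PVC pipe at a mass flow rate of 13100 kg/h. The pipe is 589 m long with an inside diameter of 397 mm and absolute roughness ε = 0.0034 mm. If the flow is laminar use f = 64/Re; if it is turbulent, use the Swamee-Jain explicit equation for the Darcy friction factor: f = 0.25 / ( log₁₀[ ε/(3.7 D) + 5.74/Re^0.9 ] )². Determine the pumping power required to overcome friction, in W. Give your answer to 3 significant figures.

ṁ = 13100 kg/h = 13100/3600 = 3.639 kg/s.
A = πD²/4 = π(0.397)²/4 = 0.1238 m²; mean velocity V = ṁ/(ρA) = 3.639/(1180 · 0.1238) = 0.02491 m/s.
Reynolds number Re = ρVD/μ = 1180 · 0.02491 · 0.397 / 0.00197 = 5924.
Re > 4000 → turbulent. Relative roughness ε/D = 3.4e-06/0.397 = 8.56e-06. Swamee-Jain: f = 0.25/(log₁₀[8.56e-06/3.7 + 5.74/5924^0.9])² = 0.25/(log₁₀[2.31e-06 + 0.00231])² = 0.25/(-2.636)² = 0.03598.
Darcy-Weisbach: ΔP = f(L/D)(ρV²/2) = 0.03598·(589/0.397)·(1180·0.02491²/2) = 0.03598·1484·0.3662 = 19.55 Pa.
Q = ṁ/ρ = 3.639/1180 = 0.003084 m³/s.
Pumping power P = QΔP = 0.003084·19.55 = 0.06028 W = 0.0603 W.

P ≈ 0.0603 W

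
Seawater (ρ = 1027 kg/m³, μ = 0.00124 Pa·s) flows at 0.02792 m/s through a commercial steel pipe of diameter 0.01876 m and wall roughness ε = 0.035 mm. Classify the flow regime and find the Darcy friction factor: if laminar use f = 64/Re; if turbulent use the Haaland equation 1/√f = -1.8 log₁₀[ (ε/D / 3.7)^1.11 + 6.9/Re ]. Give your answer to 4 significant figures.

f ≈ 0.1475

Re = ρVD/μ = 1027·0.02792·0.01876/0.00124 = 433.8.
Re < 2300 → laminar, so f = 64/Re = 0.1475 (roughness is irrelevant in laminar flow).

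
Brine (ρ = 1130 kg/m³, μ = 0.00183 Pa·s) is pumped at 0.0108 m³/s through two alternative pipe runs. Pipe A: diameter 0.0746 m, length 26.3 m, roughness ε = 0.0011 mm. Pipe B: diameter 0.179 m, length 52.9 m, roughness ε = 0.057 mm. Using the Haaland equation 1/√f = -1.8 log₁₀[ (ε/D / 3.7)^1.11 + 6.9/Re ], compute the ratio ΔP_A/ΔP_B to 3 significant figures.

ΔP_A/ΔP_B ≈ 31.4

Pipe A: V = Q/A = 0.0108/0.004371 = 2.471 m/s; Re = 1.138e+05; ε/D = 1.47e-05; Haaland → f = 0.01741; ΔP_A = f(L/D)(ρV²/2) = 2.118e+04 Pa.
Pipe B: V = Q/A = 0.0108/0.02516 = 0.4292 m/s; Re = 4.744e+04; ε/D = 0.000318; Haaland → f = 0.0219; ΔP_B = f(L/D)(ρV²/2) = 673.6 Pa.
ΔP_A/ΔP_B = 2.118e+04/673.6 = 31.4.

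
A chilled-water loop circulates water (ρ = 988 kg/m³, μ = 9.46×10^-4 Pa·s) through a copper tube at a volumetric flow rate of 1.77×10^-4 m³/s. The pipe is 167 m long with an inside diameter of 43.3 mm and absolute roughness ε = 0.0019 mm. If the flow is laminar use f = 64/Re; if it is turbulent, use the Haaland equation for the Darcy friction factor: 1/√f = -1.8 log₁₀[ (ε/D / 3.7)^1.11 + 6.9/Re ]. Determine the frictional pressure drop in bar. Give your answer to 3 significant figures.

ΔP ≈ 0.0101 bar

Cross-sectional area A = πD²/4 = π(0.0433)²/4 = 0.001473 m²; mean velocity V = Q/A = 0.000177/0.001473 = 0.1202 m/s.
Reynolds number Re = ρVD/μ = 988 · 0.1202 · 0.0433 / 0.000946 = 5436.
Re > 4000 → turbulent. Relative roughness ε/D = 1.9e-06/0.0433 = 4.39e-05. Haaland: 1/√f = -1.8 log₁₀[(4.39e-05/3.7)^1.11 + 6.9/5436] = -1.8 log₁₀[3.41e-06 + 0.00127] = 5.211, so f = 0.03682.
Darcy-Weisbach: ΔP = f(L/D)(ρV²/2) = 0.03682·(167/0.0433)·(988·0.1202²/2) = 0.03682·3857·7.137 = 1014 Pa.
ΔP = 1014 Pa = 0.0101 bar.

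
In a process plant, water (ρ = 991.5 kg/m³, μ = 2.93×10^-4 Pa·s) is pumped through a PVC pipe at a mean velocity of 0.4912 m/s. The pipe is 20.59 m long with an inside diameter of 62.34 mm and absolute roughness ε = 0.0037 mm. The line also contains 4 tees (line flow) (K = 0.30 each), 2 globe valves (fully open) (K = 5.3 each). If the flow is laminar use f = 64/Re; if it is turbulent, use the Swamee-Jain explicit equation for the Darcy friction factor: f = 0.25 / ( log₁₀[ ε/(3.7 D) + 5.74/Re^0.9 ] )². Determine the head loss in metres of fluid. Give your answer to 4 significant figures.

h_f ≈ 0.2186 m

Reynolds number Re = ρVD/μ = 991.5 · 0.4912 · 0.06234 / 0.000293 = 1.036e+05.
Re > 4000 → turbulent. Relative roughness ε/D = 3.7e-06/0.06234 = 5.94e-05. Swamee-Jain: f = 0.25/(log₁₀[5.94e-05/3.7 + 5.74/1.036e+05^0.9])² = 0.25/(log₁₀[1.6e-05 + 0.000176])² = 0.25/(-3.717)² = 0.01809.
Total minor-loss coefficient ΣK = 4·0.3 + 2·5.3 = 11.8.
ΔP = [f·L/D + ΣK]·(ρV²/2) = [0.01809·20.59/0.06234 + 11.8]·(991.5·0.4912²/2) = [5.976 + 11.8]·119.6 = 2126 Pa.
Head loss h_f = ΔP/(ρg) = 2126/(991.5·9.81) = 0.2186 m.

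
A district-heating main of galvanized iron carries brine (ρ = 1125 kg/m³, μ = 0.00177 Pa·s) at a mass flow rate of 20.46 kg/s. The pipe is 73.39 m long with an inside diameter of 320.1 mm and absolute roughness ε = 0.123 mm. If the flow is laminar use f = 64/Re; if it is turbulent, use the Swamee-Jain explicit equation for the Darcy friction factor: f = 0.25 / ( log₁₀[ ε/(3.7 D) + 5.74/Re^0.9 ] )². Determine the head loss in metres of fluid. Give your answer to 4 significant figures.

h_f ≈ 0.01347 m

A = πD²/4 = π(0.3201)²/4 = 0.08048 m²; mean velocity V = ṁ/(ρA) = 20.46/(1125 · 0.08048) = 0.226 m/s.
Reynolds number Re = ρVD/μ = 1125 · 0.226 · 0.3201 / 0.00177 = 4.598e+04.
Re > 4000 → turbulent. Relative roughness ε/D = 0.000123/0.3201 = 0.000384. Swamee-Jain: f = 0.25/(log₁₀[0.000384/3.7 + 5.74/4.598e+04^0.9])² = 0.25/(log₁₀[0.000104 + 0.000365])² = 0.25/(-3.329)² = 0.02256.
Darcy-Weisbach: ΔP = f(L/D)(ρV²/2) = 0.02256·(73.39/0.3201)·(1125·0.226²/2) = 0.02256·229.3·28.73 = 148.6 Pa.
Head loss h_f = ΔP/(ρg) = 148.6/(1125·9.81) = 0.01347 m.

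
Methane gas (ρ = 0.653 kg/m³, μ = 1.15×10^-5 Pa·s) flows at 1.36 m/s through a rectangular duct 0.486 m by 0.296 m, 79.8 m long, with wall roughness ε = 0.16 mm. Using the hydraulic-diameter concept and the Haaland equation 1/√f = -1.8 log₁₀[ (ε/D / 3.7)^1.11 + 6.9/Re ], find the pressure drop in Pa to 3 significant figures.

ΔP ≈ 3.22 Pa

Hydraulic diameter D_h = 4A/P = 4·(0.486·0.296)/(2·(0.486+0.296)) = 0.5754/1.564 = 0.3679 m.
Re = ρVD_h/μ = 0.653·1.36·0.3679/1.15e-05 = 2.841e+04.
ε/D_h = 0.00016/0.3679 = 0.000435; Haaland gives 1/√f = -1.8 log₁₀[4.34e-05+0.000243] = 6.378, so f = 0.02458.
ΔP = f(L/D_h)(ρV²/2) = 0.02458·79.8/0.3679·0.6039 = 3.22 Pa.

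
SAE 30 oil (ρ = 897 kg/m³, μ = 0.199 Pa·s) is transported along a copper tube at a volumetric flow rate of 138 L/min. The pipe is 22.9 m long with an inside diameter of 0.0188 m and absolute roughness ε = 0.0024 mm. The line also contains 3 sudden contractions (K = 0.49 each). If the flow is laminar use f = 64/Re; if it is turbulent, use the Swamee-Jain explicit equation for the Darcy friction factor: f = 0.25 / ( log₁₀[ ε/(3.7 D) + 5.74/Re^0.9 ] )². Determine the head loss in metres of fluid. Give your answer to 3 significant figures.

h_f ≈ 394 m

Q = 138 L/min = 138/60000 = 0.0023 m³/s.
Cross-sectional area A = πD²/4 = π(0.0188)²/4 = 0.0002776 m²; mean velocity V = Q/A = 0.0023/0.0002776 = 8.286 m/s.
Reynolds number Re = ρVD/μ = 897 · 8.286 · 0.0188 / 0.199 = 702.1.
Re < 2300 → laminar flow, so f = 64/Re = 64/702.1 = 0.09115 (the turbulent correlation is not needed).
Total minor-loss coefficient ΣK = 3·0.49 = 1.47.
ΔP = [f·L/D + ΣK]·(ρV²/2) = [0.09115·22.9/0.0188 + 1.47]·(897·8.286²/2) = [111 + 1.47]·3.079e+04 = 3.464e+06 Pa.
Head loss h_f = ΔP/(ρg) = 3.464e+06/(897·9.81) = 394 m.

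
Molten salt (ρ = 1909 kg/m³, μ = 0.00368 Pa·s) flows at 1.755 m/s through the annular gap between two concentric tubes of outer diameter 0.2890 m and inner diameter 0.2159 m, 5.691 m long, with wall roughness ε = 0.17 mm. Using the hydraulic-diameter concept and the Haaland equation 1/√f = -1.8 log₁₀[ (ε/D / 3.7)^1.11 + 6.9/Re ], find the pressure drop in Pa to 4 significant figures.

ΔP ≈ 6051 Pa

Hydraulic diameter D_h = 4A/P = D_o - D_i = 0.289 - 0.2159 = 0.0731 m.
Re = ρVD_h/μ = 1909·1.755·0.0731/0.00368 = 6.655e+04.
ε/D_h = 0.00017/0.0731 = 0.00233; Haaland gives 1/√f = -1.8 log₁₀[0.000279+0.000104] = 6.15, so f = 0.02644.
ΔP = f(L/D_h)(ρV²/2) = 0.02644·5.691/0.0731·2940 = 6051 Pa.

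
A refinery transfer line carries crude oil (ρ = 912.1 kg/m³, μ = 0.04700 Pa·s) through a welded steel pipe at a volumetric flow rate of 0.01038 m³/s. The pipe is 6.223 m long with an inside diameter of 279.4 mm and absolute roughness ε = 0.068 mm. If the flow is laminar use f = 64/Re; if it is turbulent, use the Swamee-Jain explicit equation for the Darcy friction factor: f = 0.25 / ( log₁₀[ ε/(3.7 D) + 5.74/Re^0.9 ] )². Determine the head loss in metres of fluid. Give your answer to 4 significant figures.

h_f ≈ 0.002268 m

Cross-sectional area A = πD²/4 = π(0.2794)²/4 = 0.06131 m²; mean velocity V = Q/A = 0.01038/0.06131 = 0.1693 m/s.
Reynolds number Re = ρVD/μ = 912.1 · 0.1693 · 0.2794 / 0.047 = 918.
Re < 2300 → laminar flow, so f = 64/Re = 64/918 = 0.06972 (the turbulent correlation is not needed).
Darcy-Weisbach: ΔP = f(L/D)(ρV²/2) = 0.06972·(6.223/0.2794)·(912.1·0.1693²/2) = 0.06972·22.27·13.07 = 20.3 Pa.
Head loss h_f = ΔP/(ρg) = 20.3/(912.1·9.81) = 0.002268 m.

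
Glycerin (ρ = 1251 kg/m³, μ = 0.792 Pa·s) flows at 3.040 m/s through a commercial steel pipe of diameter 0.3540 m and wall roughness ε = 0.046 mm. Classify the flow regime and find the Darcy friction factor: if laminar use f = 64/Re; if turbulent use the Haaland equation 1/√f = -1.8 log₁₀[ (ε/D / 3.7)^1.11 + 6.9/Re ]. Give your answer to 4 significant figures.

f ≈ 0.03765

Re = ρVD/μ = 1251·3.04·0.354/0.792 = 1700.
Re < 2300 → laminar, so f = 64/Re = 0.03765 (roughness is irrelevant in laminar flow).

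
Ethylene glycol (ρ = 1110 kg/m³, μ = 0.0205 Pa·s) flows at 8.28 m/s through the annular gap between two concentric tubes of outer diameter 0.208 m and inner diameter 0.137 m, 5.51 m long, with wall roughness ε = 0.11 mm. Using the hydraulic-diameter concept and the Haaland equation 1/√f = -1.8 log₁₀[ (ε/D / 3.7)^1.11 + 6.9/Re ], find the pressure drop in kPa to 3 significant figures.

Hydraulic diameter D_h = 4A/P = D_o - D_i = 0.208 - 0.137 = 0.071 m.
Re = ρVD_h/μ = 1110·8.28·0.071/0.0205 = 3.183e+04.
ε/D_h = 0.00011/0.071 = 0.00155; Haaland gives 1/√f = -1.8 log₁₀[0.000178+0.000217] = 6.127, so f = 0.02664.
ΔP = f(L/D_h)(ρV²/2) = 0.02664·5.51/0.071·3.805e+04 = 7.867e+04 Pa.
ΔP = 78.7 kPa.

ΔP ≈ 78.7 kPa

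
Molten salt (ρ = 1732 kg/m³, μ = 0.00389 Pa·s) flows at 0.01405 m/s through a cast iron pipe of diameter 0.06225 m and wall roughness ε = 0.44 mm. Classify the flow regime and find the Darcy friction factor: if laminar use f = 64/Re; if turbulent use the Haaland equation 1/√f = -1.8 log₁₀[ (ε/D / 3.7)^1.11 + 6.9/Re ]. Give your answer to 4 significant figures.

f ≈ 0.1643

Re = ρVD/μ = 1732·0.01405·0.06225/0.00389 = 389.4.
Re < 2300 → laminar, so f = 64/Re = 0.1643 (roughness is irrelevant in laminar flow).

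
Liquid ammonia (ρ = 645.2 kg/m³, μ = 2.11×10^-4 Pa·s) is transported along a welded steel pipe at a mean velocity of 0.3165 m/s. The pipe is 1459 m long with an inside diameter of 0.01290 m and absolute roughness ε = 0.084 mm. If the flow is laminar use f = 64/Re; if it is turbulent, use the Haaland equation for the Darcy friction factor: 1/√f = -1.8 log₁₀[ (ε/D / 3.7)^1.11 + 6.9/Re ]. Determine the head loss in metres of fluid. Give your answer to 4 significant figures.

h_f ≈ 22.02 m

Reynolds number Re = ρVD/μ = 645.2 · 0.3165 · 0.0129 / 0.000211 = 1.248e+04.
Re > 4000 → turbulent. Relative roughness ε/D = 8.4e-05/0.0129 = 0.00651. Haaland: 1/√f = -1.8 log₁₀[(0.00651/3.7)^1.11 + 6.9/1.248e+04] = -1.8 log₁₀[0.000876 + 0.000553] = 5.121, so f = 0.03813.
Darcy-Weisbach: ΔP = f(L/D)(ρV²/2) = 0.03813·(1459/0.0129)·(645.2·0.3165²/2) = 0.03813·1.131e+05·32.32 = 1.394e+05 Pa.
Head loss h_f = ΔP/(ρg) = 1.394e+05/(645.2·9.81) = 22.02 m.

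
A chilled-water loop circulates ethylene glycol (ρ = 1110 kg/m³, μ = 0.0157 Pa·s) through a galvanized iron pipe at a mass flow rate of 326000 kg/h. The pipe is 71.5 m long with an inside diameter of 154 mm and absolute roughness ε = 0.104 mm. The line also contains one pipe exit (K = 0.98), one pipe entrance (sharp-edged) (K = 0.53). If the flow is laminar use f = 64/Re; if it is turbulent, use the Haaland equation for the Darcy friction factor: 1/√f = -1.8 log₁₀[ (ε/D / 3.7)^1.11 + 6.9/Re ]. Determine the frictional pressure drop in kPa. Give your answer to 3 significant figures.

ΔP ≈ 130 kPa

ṁ = 326000 kg/h = 326000/3600 = 90.56 kg/s.
A = πD²/4 = π(0.154)²/4 = 0.01863 m²; mean velocity V = ṁ/(ρA) = 90.56/(1110 · 0.01863) = 4.38 m/s.
Reynolds number Re = ρVD/μ = 1110 · 4.38 · 0.154 / 0.0157 = 4.769e+04.
Re > 4000 → turbulent. Relative roughness ε/D = 0.000104/0.154 = 0.000675. Haaland: 1/√f = -1.8 log₁₀[(0.000675/3.7)^1.11 + 6.9/4.769e+04] = -1.8 log₁₀[7.08e-05 + 0.000145] = 6.6, so f = 0.02296.
Total minor-loss coefficient ΣK = 1·0.98 + 1·0.53 = 1.51.
ΔP = [f·L/D + ΣK]·(ρV²/2) = [0.02296·71.5/0.154 + 1.51]·(1110·4.38²/2) = [10.66 + 1.51]·1.065e+04 = 1.296e+05 Pa.
ΔP = 1.296e+05 Pa = 130 kPa.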